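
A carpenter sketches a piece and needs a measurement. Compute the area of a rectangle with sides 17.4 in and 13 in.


Shape: rectangle
Length l = 17.4 in, Width w = 13 in
Formula: A = l * w
A = 17.4 * 13
A = 226.2
226.2 in^2


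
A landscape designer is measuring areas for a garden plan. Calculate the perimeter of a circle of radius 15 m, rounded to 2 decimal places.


Shape: circle
Radius r = 15 m
Formula: C = 2 * pi * r
C = 2 * pi * 15
C = 30 * pi
C = 94.25
94.25 m


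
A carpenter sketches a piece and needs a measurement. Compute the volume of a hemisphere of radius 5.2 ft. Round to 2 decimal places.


Shape: hemisphere (half of a sphere)
Radius r = 5.2 ft
Formula: V = (1/2) * (4/3) * pi * r^3 = (2/3) * pi * r^3
r^3 = 140.608
(2/3) * 140.608 = 93.738667
V = 93.738667 * pi
V = 294.49
294.49 ft^3


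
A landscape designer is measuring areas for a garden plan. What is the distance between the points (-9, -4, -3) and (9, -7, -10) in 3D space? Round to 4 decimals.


3D distance between two points
P1 = (-9, -4, -3), P2 = (9, -7, -10)
Formula: d = sqrt((x2-x1)^2 + (y2-y1)^2 + (z2-z1)^2)
dx = 9 - -9 = 18
dy = -7 - -4 = -3
dz = -10 - -3 = -7
dx^2 + dy^2 + dz^2 = 324 + 9 + 49 = 382
d = sqrt(382)
d = 19.5448
19.5448 units


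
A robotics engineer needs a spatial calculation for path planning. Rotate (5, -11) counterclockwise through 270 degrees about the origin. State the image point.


Transformation: rotation about the origin
Original point: (5, -11)
Rule for 270 deg counterclockwise: (x, y) -> (y, -x)
Apply: (5, -11) -> (-11, -5)
(-11, -5)


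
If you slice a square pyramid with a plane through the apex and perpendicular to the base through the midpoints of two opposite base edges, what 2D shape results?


Solid: square pyramid
Cutting plane: through the apex and perpendicular to the base through the midpoints of two opposite base edges
Visualize the intersection of the plane with the solid's surface.
The boundary of the cut region is a isosceles triangle.
isosceles triangle


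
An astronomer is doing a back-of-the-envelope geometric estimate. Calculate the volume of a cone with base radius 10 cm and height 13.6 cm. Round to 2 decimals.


Shape: cone
Radius r = 10 cm, Height h = 13.6 cm
Formula: V = (1/3) * pi * r^2 * h
r^2 = 100
pi * r^2 * h = pi * 100 * 13.6 = 1360 * pi
V = 1360 * pi / 3
V = 1424.19
1424.19 cm^3


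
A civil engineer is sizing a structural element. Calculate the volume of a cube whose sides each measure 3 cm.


Shape: cube
Side s = 3 cm
Formula: V = s^3
V = 3 * 3 * 3
V = 9 * 3
V = 27
27 cm^3


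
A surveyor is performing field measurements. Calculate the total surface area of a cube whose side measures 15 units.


Shape: cube
Side s = 15 units
A cube has 6 square faces.
Formula: SA = 6 * s^2
s^2 = 225
SA = 6 * 225
SA = 1350
1350 units^2


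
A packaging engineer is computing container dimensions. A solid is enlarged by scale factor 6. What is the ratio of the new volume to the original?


Linear scale factor k = 6
Rule: under a linear scaling by k, volumes scale by k^3.
k^3 = 6 * 6 * 6
k^3 = 36 * 6
k^3 = 216
Volume scales by a factor of 216.
216 (dimensionless)


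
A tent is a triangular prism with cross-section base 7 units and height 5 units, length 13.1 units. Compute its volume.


Shape: triangular prism
Triangle base = 7 units, triangle height = 5 units, prism length L = 13.1 units
Formula: V = (1/2 * b * h_tri) * L
Cross-section area = 0.5 * 7 * 5 = 17.5
V = 17.5 * 13.1
V = 229.25
229.25 units^3


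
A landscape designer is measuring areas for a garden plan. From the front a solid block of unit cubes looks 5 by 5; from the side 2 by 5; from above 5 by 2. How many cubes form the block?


Orthographic views of a solid rectangular block:
Front view 5 x 5 -> length = 5, height = 5
Side view 2 x 5 -> width = 2, height = 5 (consistent)
Top view 5 x 2 -> confirms length = 5, width = 2
The block is 5 x 2 x 5.
Total unit cubes = 5 * 2 * 5 = 50
50 unit cubes


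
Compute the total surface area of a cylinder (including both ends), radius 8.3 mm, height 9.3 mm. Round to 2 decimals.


Shape: closed cylinder
Radius r = 8.3 mm, Height h = 9.3 mm
Formula: SA = 2*pi*r^2 + 2*pi*r*h = 2*pi*r*(r + h)
r + h = 17.6
2 * r * (r + h) = 2 * 8.3 * 17.6 = 292.16
SA = 292.16 * pi
SA = 917.85
917.85 mm^2


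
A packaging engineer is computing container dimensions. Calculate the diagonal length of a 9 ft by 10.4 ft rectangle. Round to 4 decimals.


Shape: rectangle (diagonal via Pythagoras)
Sides: 9 ft and 10.4 ft
Formula: d = sqrt(l^2 + w^2)
l^2 = 81, w^2 = 108.16
l^2 + w^2 = 189.16
d = sqrt(189.16)
d = 13.7535
13.7535 ft


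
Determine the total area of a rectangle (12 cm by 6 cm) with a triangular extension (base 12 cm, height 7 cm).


Composite shape: rectangle + triangle
Rectangle area = 12 * 6 = 72
Triangle area = 0.5 * 12 * 7 = 42
Total = 72 + 42
Total = 114
114 cm^2


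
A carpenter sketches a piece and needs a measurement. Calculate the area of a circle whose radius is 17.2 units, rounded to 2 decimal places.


Shape: circle
Radius r = 17.2 units
Formula: A = pi * r^2
r^2 = 17.2^2 = 295.84
A = pi * 295.84
A = 929.41
929.41 units^2


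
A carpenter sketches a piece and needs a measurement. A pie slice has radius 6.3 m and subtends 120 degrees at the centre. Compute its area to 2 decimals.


Shape: circular sector
Radius r = 6.3 m, Angle = 120 degrees
Formula: A = (angle/360) * pi * r^2
r^2 = 39.69
Fraction of circle = 120/360
A = (120/360) * pi * 39.69
A = 13.23 * pi
A = 41.56
41.56 m^2


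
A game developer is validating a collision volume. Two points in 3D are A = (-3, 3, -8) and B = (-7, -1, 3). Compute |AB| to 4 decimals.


3D distance between two points
P1 = (-3, 3, -8), P2 = (-7, -1, 3)
Formula: d = sqrt((x2-x1)^2 + (y2-y1)^2 + (z2-z1)^2)
dx = -7 - -3 = -4
dy = -1 - 3 = -4
dz = 3 - -8 = 11
dx^2 + dy^2 + dz^2 = 16 + 16 + 121 = 153
d = sqrt(153)
d = 12.3693
12.3693 units


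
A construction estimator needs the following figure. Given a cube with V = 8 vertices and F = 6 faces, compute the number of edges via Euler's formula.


Polyhedron: cube
Euler's formula for convex polyhedra: V - E + F = 2
Given: V = 8 vertices and F = 6 faces
Solve for E:
E = V + F - 2 = 8 + 6 - 2 = 12
12 edges


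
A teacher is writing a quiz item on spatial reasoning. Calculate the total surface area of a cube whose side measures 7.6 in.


Shape: cube
Side s = 7.6 in
A cube has 6 square faces.
Formula: SA = 6 * s^2
s^2 = 57.76
SA = 6 * 57.76
SA = 346.56
346.56 in^2


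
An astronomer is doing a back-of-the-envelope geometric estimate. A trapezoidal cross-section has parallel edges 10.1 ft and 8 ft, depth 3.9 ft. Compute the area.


Shape: trapezoid
Parallel sides a = 10.1 ft, b = 8 ft; Height h = 3.9 ft
Formula: A = (a + b) * h / 2
a + b = 10.1 + 8 = 18.1
A = 18.1 * 3.9 / 2
A = 70.59 / 2
A = 35.295
35.295 ft^2


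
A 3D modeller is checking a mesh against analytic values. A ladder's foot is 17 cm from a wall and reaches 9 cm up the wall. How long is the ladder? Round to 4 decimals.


Shape: right triangle
Legs a = 17 cm, b = 9 cm
Formula: c = sqrt(a^2 + b^2)
a^2 = 289, b^2 = 81
a^2 + b^2 = 370
c = sqrt(370)
c = 19.2354
19.2354 cm


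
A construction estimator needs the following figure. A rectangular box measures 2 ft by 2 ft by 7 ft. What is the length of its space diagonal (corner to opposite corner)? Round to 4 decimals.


Shape: rectangular box (space diagonal)
l = 2 ft, w = 2 ft, h = 7 ft
Visualize: the diagonal of the base, then a right triangle with that diagonal and the height.
Formula: d = sqrt(l^2 + w^2 + h^2)
l^2 + w^2 + h^2 = 4 + 4 + 49 = 57
d = sqrt(57)
d = 7.5498
7.5498 ft


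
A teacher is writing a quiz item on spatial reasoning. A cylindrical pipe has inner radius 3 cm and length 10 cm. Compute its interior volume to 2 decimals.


Shape: cylinder
Radius r = 3 cm, Height h = 10 cm
Formula: V = pi * r^2 * h
r^2 = 9
V = pi * 9 * 10
V = 90 * pi
V = 282.74
282.74 cm^3


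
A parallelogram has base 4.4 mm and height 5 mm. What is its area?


Shape: parallelogram
Base b = 4.4 mm, Height h = 5 mm
Formula: A = b * h
A = 4.4 * 5
A = 22
22 mm^2


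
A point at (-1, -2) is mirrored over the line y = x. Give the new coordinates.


Transformation: reflection
Original point: (-1, -2)
Rule for reflection over y = x: (x, y) -> (y, x)
Apply: (-1, -2) -> (-2, -1)
(-2, -1)


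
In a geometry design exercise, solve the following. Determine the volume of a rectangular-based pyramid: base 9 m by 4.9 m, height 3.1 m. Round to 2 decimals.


Shape: rectangular pyramid
Base: 9 m x 4.9 m, Height h = 3.1 m
Formula: V = (1/3) * base_area * h
base_area = 9 * 4.9 = 44.1
base_area * h = 44.1 * 3.1 = 136.71
V = 136.71 / 3
V = 45.57
45.57 m^3


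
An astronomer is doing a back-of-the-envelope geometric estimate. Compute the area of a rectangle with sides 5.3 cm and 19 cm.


Shape: rectangle
Length l = 5.3 cm, Width w = 19 cm
Formula: A = l * w
A = 5.3 * 19
A = 100.7
100.7 cm^2


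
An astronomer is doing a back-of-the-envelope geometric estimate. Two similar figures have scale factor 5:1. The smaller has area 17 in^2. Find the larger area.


Linear scale factor k = 5
Original area = 17 in^2
Rule: under a linear scaling by k, areas scale by k^2.
k^2 = 5^2 = 25
New area = 17 * 25
New area = 425
425 in^2


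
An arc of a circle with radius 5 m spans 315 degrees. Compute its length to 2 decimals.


Shape: circular arc
Radius r = 5 m, Angle = 315 degrees
Formula: L = (angle/360) * 2 * pi * r
2 * pi * r = 10 * pi
L = (315/360) * 10 * pi
L = 8.75 * pi
L = 27.49
27.49 m


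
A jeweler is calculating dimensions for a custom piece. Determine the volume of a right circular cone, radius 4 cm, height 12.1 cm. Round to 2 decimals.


Shape: cone
Radius r = 4 cm, Height h = 12.1 cm
Formula: V = (1/3) * pi * r^2 * h
r^2 = 16
pi * r^2 * h = pi * 16 * 12.1 = 193.6 * pi
V = 193.6 * pi / 3
V = 202.74
202.74 cm^3


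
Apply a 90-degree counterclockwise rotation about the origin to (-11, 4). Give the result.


Transformation: rotation about the origin
Original point: (-11, 4)
Rule for 90 deg counterclockwise: (x, y) -> (-y, x)
Apply: (-11, 4) -> (-4, -11)
(-4, -11)


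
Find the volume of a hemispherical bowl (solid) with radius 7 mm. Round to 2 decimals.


Shape: hemisphere (half of a sphere)
Radius r = 7 mm
Formula: V = (1/2) * (4/3) * pi * r^3 = (2/3) * pi * r^3
r^3 = 343
(2/3) * 343 = 228.666667
V = 228.666667 * pi
V = 718.38
718.38 mm^3


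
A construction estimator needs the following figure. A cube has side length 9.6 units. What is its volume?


Shape: cube
Side s = 9.6 units
Formula: V = s^3
V = 9.6 * 9.6 * 9.6
V = 92.16 * 9.6
V = 884.736
884.736 units^3


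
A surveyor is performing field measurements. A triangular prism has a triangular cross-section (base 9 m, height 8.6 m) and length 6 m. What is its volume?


Shape: triangular prism
Triangle base = 9 m, triangle height = 8.6 m, prism length L = 6 m
Formula: V = (1/2 * b * h_tri) * L
Cross-section area = 0.5 * 9 * 8.6 = 38.7
V = 38.7 * 6
V = 232.2
232.2 m^3


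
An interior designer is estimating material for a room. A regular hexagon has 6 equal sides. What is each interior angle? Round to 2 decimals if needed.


Shape: regular hexagon (6 sides)
Formula: interior angle = (n - 2) * 180 / n
(n - 2) = 4
(n - 2) * 180 = 720
angle = 720 / 6
angle = 120
120 degrees


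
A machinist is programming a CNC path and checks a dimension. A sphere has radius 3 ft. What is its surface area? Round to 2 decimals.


Shape: sphere
Radius r = 3 ft
Formula: SA = 4 * pi * r^2
r^2 = 9
SA = 4 * pi * 9
SA = 36 * pi
SA = 113.1
113.1 ft^2


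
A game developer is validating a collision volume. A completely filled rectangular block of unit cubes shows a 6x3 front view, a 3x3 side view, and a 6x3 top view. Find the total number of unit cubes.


Orthographic views of a solid rectangular block:
Front view 6 x 3 -> length = 6, height = 3
Side view 3 x 3 -> width = 3, height = 3 (consistent)
Top view 6 x 3 -> confirms length = 6, width = 3
The block is 6 x 3 x 3.
Total unit cubes = 6 * 3 * 3 = 54
54 unit cubes


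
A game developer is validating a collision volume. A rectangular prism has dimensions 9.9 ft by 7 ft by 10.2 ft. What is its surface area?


Shape: rectangular prism
l = 9.9 ft, w = 7 ft, h = 10.2 ft
Formula: SA = 2(lw + lh + wh)
lw = 69.3, lh = 100.98, wh = 71.4
lw + lh + wh = 241.68
SA = 2 * 241.68
SA = 483.36
483.36 ft^2


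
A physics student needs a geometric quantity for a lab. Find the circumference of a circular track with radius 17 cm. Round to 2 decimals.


Shape: circle
Radius r = 17 cm
Formula: C = 2 * pi * r
C = 2 * pi * 17
C = 34 * pi
C = 106.81
106.81 cm


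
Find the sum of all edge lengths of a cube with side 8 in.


Shape: cube
Side s = 8 in
A cube has 12 edges, all equal.
Formula: total edge length = 12 * s
Total = 12 * 8
Total = 96
96 in


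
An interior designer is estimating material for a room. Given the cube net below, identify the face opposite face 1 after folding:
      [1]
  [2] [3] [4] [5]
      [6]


Net: cross layout. Take square 3 as the base (bottom).
Fold the four squares in the horizontal row up around 3: 2 -> left, 4 -> right, 5 wraps to the top.
Fold 1 and 6 up from 3: 1 -> back, 6 -> front.
Opposite pairs are therefore: (1, 6), (2, 4), (3, 5).
Face 1 is opposite face 6.
face 6


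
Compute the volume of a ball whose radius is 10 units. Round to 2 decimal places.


Shape: sphere
Radius r = 10 units
Formula: V = (4/3) * pi * r^3
r^3 = 1000
(4/3) * 1000 = 1333.333333
V = 1333.333333 * pi
V = 4188.79
4188.79 units^3


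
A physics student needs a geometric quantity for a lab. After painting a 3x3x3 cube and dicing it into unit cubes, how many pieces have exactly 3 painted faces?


Large cube: 3 x 3 x 3, cut into unit cubes.
Cubes with 3 painted faces are at the corners. A cube always has 8 corners.
Count = 8
8 unit cubes


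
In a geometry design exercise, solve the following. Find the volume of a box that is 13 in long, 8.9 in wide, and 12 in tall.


Shape: rectangular prism
l = 13 in, w = 8.9 in, h = 12 in
Formula: V = l * w * h
V = 13 * 8.9 * 12
V = 115.7 * 12
V = 1388.4
1388.4 in^3


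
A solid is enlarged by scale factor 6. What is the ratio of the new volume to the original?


Linear scale factor k = 6
Rule: under a linear scaling by k, volumes scale by k^3.
k^3 = 6 * 6 * 6
k^3 = 36 * 6
k^3 = 216
Volume scales by a factor of 216.
216 (dimensionless)


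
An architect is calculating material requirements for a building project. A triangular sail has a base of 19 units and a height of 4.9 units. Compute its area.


Shape: triangle
Base b = 19 units, Height h = 4.9 units
Formula: A = (1/2) * b * h
A = 0.5 * 19 * 4.9
A = 0.5 * 93.1
A = 46.55
46.55 units^2


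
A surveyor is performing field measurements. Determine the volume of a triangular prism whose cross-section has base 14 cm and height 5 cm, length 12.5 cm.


Shape: triangular prism
Triangle base = 14 cm, triangle height = 5 cm, prism length L = 12.5 cm
Formula: V = (1/2 * b * h_tri) * L
Cross-section area = 0.5 * 14 * 5 = 35
V = 35 * 12.5
V = 437.5
437.5 cm^3


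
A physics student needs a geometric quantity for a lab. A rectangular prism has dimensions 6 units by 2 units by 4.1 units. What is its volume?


Shape: rectangular prism
l = 6 units, w = 2 units, h = 4.1 units
Formula: V = l * w * h
V = 6 * 2 * 4.1
V = 12 * 4.1
V = 49.2
49.2 units^3


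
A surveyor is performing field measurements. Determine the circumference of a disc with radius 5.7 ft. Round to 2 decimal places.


Shape: circle
Radius r = 5.7 ft
Formula: C = 2 * pi * r
C = 2 * pi * 5.7
C = 11.4 * pi
C = 35.81
35.81 ft


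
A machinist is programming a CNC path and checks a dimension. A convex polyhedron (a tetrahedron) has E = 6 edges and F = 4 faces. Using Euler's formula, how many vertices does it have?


Polyhedron: tetrahedron
Euler's formula for convex polyhedra: V - E + F = 2
Given: E = 6 edges and F = 4 faces
Solve for V:
V = 2 + E - F = 2 + 6 - 4 = 4
4 vertices


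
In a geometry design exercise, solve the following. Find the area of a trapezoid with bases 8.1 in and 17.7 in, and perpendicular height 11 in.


Shape: trapezoid
Parallel sides a = 8.1 in, b = 17.7 in; Height h = 11 in
Formula: A = (a + b) * h / 2
a + b = 8.1 + 17.7 = 25.8
A = 25.8 * 11 / 2
A = 283.8 / 2
A = 141.9
141.9 in^2


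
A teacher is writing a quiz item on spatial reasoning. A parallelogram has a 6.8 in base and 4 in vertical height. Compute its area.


Shape: parallelogram
Base b = 6.8 in, Height h = 4 in
Formula: A = b * h
A = 6.8 * 4
A = 27.2
27.2 in^2


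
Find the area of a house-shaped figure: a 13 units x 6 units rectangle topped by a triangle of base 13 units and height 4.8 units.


Composite shape: rectangle + triangle
Rectangle area = 13 * 6 = 78
Triangle area = 0.5 * 13 * 4.8 = 31.2
Total = 78 + 31.2
Total = 109.2
109.2 units^2


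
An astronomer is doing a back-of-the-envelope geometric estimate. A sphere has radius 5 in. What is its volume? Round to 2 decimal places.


Shape: sphere
Radius r = 5 in
Formula: V = (4/3) * pi * r^3
r^3 = 125
(4/3) * 125 = 166.666667
V = 166.666667 * pi
V = 523.6
523.6 in^3


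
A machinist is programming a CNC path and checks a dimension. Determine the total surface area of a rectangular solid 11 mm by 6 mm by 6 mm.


Shape: rectangular prism
l = 11 mm, w = 6 mm, h = 6 mm
Formula: SA = 2(lw + lh + wh)
lw = 66, lh = 66, wh = 36
lw + lh + wh = 168
SA = 2 * 168
SA = 336
336 mm^2


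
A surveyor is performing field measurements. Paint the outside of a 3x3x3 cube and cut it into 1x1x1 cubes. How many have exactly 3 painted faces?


Large cube: 3 x 3 x 3, cut into unit cubes.
Cubes with 3 painted faces are at the corners. A cube always has 8 corners.
Count = 8
8 unit cubes


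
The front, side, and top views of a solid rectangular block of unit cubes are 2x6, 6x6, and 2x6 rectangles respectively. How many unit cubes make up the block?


Orthographic views of a solid rectangular block:
Front view 2 x 6 -> length = 2, height = 6
Side view 6 x 6 -> width = 6, height = 6 (consistent)
Top view 2 x 6 -> confirms length = 2, width = 6
The block is 2 x 6 x 6.
Total unit cubes = 2 * 6 * 6 = 72
72 unit cubes


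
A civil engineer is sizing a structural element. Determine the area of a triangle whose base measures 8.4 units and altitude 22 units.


Shape: triangle
Base b = 8.4 units, Height h = 22 units
Formula: A = (1/2) * b * h
A = 0.5 * 8.4 * 22
A = 0.5 * 184.8
A = 92.4
92.4 units^2


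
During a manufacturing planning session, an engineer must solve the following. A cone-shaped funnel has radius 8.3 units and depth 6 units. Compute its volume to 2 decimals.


Shape: cone
Radius r = 8.3 units, Height h = 6 units
Formula: V = (1/3) * pi * r^2 * h
r^2 = 68.89
pi * r^2 * h = pi * 68.89 * 6 = 413.34 * pi
V = 413.34 * pi / 3
V = 432.85
432.85 units^3


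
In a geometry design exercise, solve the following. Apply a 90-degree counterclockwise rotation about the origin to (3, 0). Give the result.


Transformation: rotation about the origin
Original point: (3, 0)
Rule for 90 deg counterclockwise: (x, y) -> (-y, x)
Apply: (3, 0) -> (0, 3)
(0, 3)


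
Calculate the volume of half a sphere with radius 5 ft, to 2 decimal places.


Shape: hemisphere (half of a sphere)
Radius r = 5 ft
Formula: V = (1/2) * (4/3) * pi * r^3 = (2/3) * pi * r^3
r^3 = 125
(2/3) * 125 = 83.333333
V = 83.333333 * pi
V = 261.8
261.8 ft^3


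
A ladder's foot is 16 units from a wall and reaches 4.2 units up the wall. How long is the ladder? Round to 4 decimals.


Shape: right triangle
Legs a = 16 units, b = 4.2 units
Formula: c = sqrt(a^2 + b^2)
a^2 = 256, b^2 = 17.64
a^2 + b^2 = 273.64
c = sqrt(273.64)
c = 16.5421
16.5421 units


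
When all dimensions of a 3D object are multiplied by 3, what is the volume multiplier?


Linear scale factor k = 3
Rule: under a linear scaling by k, volumes scale by k^3.
k^3 = 3 * 3 * 3
k^3 = 9 * 3
k^3 = 27
Volume scales by a factor of 27.
27 (dimensionless)


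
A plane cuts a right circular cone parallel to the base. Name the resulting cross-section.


Solid: right circular cone
Cutting plane: parallel to the base
Visualize the intersection of the plane with the solid's surface.
The boundary of the cut region is a circle.
circle


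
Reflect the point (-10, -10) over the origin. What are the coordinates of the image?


Transformation: reflection
Original point: (-10, -10)
Rule for reflection through the origin: (x, y) -> (-x, -y)
Apply: (-10, -10) -> (10, 10)
(10, 10)


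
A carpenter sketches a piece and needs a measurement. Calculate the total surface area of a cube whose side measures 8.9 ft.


Shape: cube
Side s = 8.9 ft
A cube has 6 square faces.
Formula: SA = 6 * s^2
s^2 = 79.21
SA = 6 * 79.21
SA = 475.26
475.26 ft^2


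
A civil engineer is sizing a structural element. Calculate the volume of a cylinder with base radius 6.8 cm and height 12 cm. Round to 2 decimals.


Shape: cylinder
Radius r = 6.8 cm, Height h = 12 cm
Formula: V = pi * r^2 * h
r^2 = 46.24
V = pi * 46.24 * 12
V = 554.88 * pi
V = 1743.21
1743.21 cm^3


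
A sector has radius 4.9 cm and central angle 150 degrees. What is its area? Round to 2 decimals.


Shape: circular sector
Radius r = 4.9 cm, Angle = 150 degrees
Formula: A = (angle/360) * pi * r^2
r^2 = 24.01
Fraction of circle = 150/360
A = (150/360) * pi * 24.01
A = 10.004167 * pi
A = 31.43
31.43 cm^2


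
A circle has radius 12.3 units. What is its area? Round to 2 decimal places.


Shape: circle
Radius r = 12.3 units
Formula: A = pi * r^2
r^2 = 12.3^2 = 151.29
A = pi * 151.29
A = 475.29
475.29 units^2


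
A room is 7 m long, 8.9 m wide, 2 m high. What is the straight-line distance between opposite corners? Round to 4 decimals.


Shape: rectangular box (space diagonal)
l = 7 m, w = 8.9 m, h = 2 m
Visualize: the diagonal of the base, then a right triangle with that diagonal and the height.
Formula: d = sqrt(l^2 + w^2 + h^2)
l^2 + w^2 + h^2 = 49 + 79.21 + 4 = 132.21
d = sqrt(132.21)
d = 11.4983
11.4983 m


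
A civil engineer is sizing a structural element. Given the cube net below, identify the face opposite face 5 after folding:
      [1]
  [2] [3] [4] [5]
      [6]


Net: cross layout. Take square 3 as the base (bottom).
Fold the four squares in the horizontal row up around 3: 2 -> left, 4 -> right, 5 wraps to the top.
Fold 1 and 6 up from 3: 1 -> back, 6 -> front.
Opposite pairs are therefore: (1, 6), (2, 4), (3, 5).
Face 5 is opposite face 3.
face 3


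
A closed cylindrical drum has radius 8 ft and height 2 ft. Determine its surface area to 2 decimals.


Shape: closed cylinder
Radius r = 8 ft, Height h = 2 ft
Formula: SA = 2*pi*r^2 + 2*pi*r*h = 2*pi*r*(r + h)
r + h = 10
2 * r * (r + h) = 2 * 8 * 10 = 160
SA = 160 * pi
SA = 502.65
502.65 ft^2


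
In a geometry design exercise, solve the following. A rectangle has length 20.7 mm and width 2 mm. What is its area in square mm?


Shape: rectangle
Length l = 20.7 mm, Width w = 2 mm
Formula: A = l * w
A = 20.7 * 2
A = 41.4
41.4 mm^2


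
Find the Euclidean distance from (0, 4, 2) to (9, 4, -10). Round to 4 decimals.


3D distance between two points
P1 = (0, 4, 2), P2 = (9, 4, -10)
Formula: d = sqrt((x2-x1)^2 + (y2-y1)^2 + (z2-z1)^2)
dx = 9 - 0 = 9
dy = 4 - 4 = 0
dz = -10 - 2 = -12
dx^2 + dy^2 + dz^2 = 81 + 0 + 144 = 225
d = sqrt(225)
d = 15.0
15 units


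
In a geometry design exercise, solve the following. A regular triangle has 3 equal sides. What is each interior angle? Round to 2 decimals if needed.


Shape: regular triangle (3 sides)
Formula: interior angle = (n - 2) * 180 / n
(n - 2) = 1
(n - 2) * 180 = 180
angle = 180 / 3
angle = 60
60 degrees


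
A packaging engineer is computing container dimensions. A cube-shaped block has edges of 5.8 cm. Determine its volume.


Shape: cube
Side s = 5.8 cm
Formula: V = s^3
V = 5.8 * 5.8 * 5.8
V = 33.64 * 5.8
V = 195.112
195.112 cm^3


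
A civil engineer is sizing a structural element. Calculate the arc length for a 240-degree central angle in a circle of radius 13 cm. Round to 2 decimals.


Shape: circular arc
Radius r = 13 cm, Angle = 240 degrees
Formula: L = (angle/360) * 2 * pi * r
2 * pi * r = 26 * pi
L = (240/360) * 26 * pi
L = 17.333333 * pi
L = 54.45
54.45 cm


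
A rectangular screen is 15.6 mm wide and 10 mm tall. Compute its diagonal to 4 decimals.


Shape: rectangle (diagonal via Pythagoras)
Sides: 15.6 mm and 10 mm
Formula: d = sqrt(l^2 + w^2)
l^2 = 243.36, w^2 = 100
l^2 + w^2 = 343.36
d = sqrt(343.36)
d = 18.53
18.53 mm


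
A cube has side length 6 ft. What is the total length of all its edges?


Shape: cube
Side s = 6 ft
A cube has 12 edges, all equal.
Formula: total edge length = 12 * s
Total = 12 * 6
Total = 72
72 ft


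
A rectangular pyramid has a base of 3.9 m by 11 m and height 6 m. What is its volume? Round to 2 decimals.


Shape: rectangular pyramid
Base: 3.9 m x 11 m, Height h = 6 m
Formula: V = (1/3) * base_area * h
base_area = 3.9 * 11 = 42.9
base_area * h = 42.9 * 6 = 257.4
V = 257.4 / 3
V = 85.8
85.8 m^3


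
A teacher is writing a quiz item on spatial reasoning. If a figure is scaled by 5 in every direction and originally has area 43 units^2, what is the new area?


Linear scale factor k = 5
Original area = 43 units^2
Rule: under a linear scaling by k, areas scale by k^2.
k^2 = 5^2 = 25
New area = 43 * 25
New area = 1075
1075 units^2


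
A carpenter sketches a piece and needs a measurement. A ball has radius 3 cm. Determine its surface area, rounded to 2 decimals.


Shape: sphere
Radius r = 3 cm
Formula: SA = 4 * pi * r^2
r^2 = 9
SA = 4 * pi * 9
SA = 36 * pi
SA = 113.1
113.1 cm^2


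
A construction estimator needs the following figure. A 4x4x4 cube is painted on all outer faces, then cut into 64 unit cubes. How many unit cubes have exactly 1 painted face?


Large cube: 4 x 4 x 4, cut into unit cubes.
n = 4, so n - 2 = 2
Cubes with 1 painted face lie in the interior of each face.
A cube has 6 faces; each contributes (n - 2)^2 = 4 such cubes.
Count = 6 * 4 = 24
24 unit cubes


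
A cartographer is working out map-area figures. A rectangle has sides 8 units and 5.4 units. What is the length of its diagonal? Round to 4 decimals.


Shape: rectangle (diagonal via Pythagoras)
Sides: 8 units and 5.4 units
Formula: d = sqrt(l^2 + w^2)
l^2 = 64, w^2 = 29.16
l^2 + w^2 = 93.16
d = sqrt(93.16)
d = 9.6519
9.6519 units


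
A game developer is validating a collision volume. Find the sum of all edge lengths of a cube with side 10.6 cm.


Shape: cube
Side s = 10.6 cm
A cube has 12 edges, all equal.
Formula: total edge length = 12 * s
Total = 12 * 10.6
Total = 127.2
127.2 cm


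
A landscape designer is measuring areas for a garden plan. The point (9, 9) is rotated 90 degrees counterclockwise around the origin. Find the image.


Transformation: rotation about the origin
Original point: (9, 9)
Rule for 90 deg counterclockwise: (x, y) -> (-y, x)
Apply: (9, 9) -> (-9, 9)
(-9, 9)


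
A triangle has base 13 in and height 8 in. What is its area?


Shape: triangle
Base b = 13 in, Height h = 8 in
Formula: A = (1/2) * b * h
A = 0.5 * 13 * 8
A = 0.5 * 104
A = 52
52 in^2


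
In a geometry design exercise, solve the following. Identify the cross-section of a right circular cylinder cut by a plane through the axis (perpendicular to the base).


Solid: right circular cylinder
Cutting plane: through the axis (perpendicular to the base)
Visualize the intersection of the plane with the solid's surface.
The boundary of the cut region is a rectangle.
rectangle


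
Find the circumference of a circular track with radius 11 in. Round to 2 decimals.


Shape: circle
Radius r = 11 in
Formula: C = 2 * pi * r
C = 2 * pi * 11
C = 22 * pi
C = 69.12
69.12 in


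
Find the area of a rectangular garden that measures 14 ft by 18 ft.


Shape: rectangle
Length l = 14 ft, Width w = 18 ft
Formula: A = l * w
A = 14 * 18
A = 252
252 ft^2


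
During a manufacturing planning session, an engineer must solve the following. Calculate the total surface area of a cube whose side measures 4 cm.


Shape: cube
Side s = 4 cm
A cube has 6 square faces.
Formula: SA = 6 * s^2
s^2 = 16
SA = 6 * 16
SA = 96
96 cm^2


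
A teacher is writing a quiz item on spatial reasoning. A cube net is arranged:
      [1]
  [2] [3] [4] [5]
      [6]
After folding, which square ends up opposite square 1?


Net: cross layout. Take square 3 as the base (bottom).
Fold the four squares in the horizontal row up around 3: 2 -> left, 4 -> right, 5 wraps to the top.
Fold 1 and 6 up from 3: 1 -> back, 6 -> front.
Opposite pairs are therefore: (1, 6), (2, 4), (3, 5).
Face 1 is opposite face 6.
face 6


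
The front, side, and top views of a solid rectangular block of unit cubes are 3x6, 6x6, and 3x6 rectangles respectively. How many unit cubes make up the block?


Orthographic views of a solid rectangular block:
Front view 3 x 6 -> length = 3, height = 6
Side view 6 x 6 -> width = 6, height = 6 (consistent)
Top view 3 x 6 -> confirms length = 3, width = 6
The block is 3 x 6 x 6.
Total unit cubes = 3 * 6 * 6 = 108
108 unit cubes


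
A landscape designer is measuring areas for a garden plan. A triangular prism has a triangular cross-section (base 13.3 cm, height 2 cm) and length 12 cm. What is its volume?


Shape: triangular prism
Triangle base = 13.3 cm, triangle height = 2 cm, prism length L = 12 cm
Formula: V = (1/2 * b * h_tri) * L
Cross-section area = 0.5 * 13.3 * 2 = 13.3
V = 13.3 * 12
V = 159.6
159.6 cm^3


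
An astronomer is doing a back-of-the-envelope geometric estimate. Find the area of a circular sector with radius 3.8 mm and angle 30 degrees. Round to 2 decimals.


Shape: circular sector
Radius r = 3.8 mm, Angle = 30 degrees
Formula: A = (angle/360) * pi * r^2
r^2 = 14.44
Fraction of circle = 30/360
A = (30/360) * pi * 14.44
A = 1.203333 * pi
A = 3.78
3.78 mm^2


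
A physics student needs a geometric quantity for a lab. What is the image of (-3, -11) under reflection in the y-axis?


Transformation: reflection
Original point: (-3, -11)
Rule for reflection over the y-axis: (x, y) -> (-x, y)
Apply: (-3, -11) -> (3, -11)
(3, -11)


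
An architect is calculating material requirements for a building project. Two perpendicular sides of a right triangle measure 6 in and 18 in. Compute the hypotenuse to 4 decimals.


Shape: right triangle
Legs a = 6 in, b = 18 in
Formula: c = sqrt(a^2 + b^2)
a^2 = 36, b^2 = 324
a^2 + b^2 = 360
c = sqrt(360)
c = 18.9737
18.9737 in


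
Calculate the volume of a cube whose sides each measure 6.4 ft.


Shape: cube
Side s = 6.4 ft
Formula: V = s^3
V = 6.4 * 6.4 * 6.4
V = 40.96 * 6.4
V = 262.144
262.144 ft^3


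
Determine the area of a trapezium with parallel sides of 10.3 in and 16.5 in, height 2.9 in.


Shape: trapezoid
Parallel sides a = 10.3 in, b = 16.5 in; Height h = 2.9 in
Formula: A = (a + b) * h / 2
a + b = 10.3 + 16.5 = 26.8
A = 26.8 * 2.9 / 2
A = 77.72 / 2
A = 38.86
38.86 in^2


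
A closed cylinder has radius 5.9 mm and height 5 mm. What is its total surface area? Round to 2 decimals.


Shape: closed cylinder
Radius r = 5.9 mm, Height h = 5 mm
Formula: SA = 2*pi*r^2 + 2*pi*r*h = 2*pi*r*(r + h)
r + h = 10.9
2 * r * (r + h) = 2 * 5.9 * 10.9 = 128.62
SA = 128.62 * pi
SA = 404.07
404.07 mm^2


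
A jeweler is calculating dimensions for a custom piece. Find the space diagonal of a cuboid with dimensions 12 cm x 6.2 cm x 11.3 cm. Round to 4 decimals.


Shape: rectangular box (space diagonal)
l = 12 cm, w = 6.2 cm, h = 11.3 cm
Visualize: the diagonal of the base, then a right triangle with that diagonal and the height.
Formula: d = sqrt(l^2 + w^2 + h^2)
l^2 + w^2 + h^2 = 144 + 38.44 + 127.69 = 310.13
d = sqrt(310.13)
d = 17.6105
17.6105 cm


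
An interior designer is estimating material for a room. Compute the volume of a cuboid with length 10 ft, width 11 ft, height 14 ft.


Shape: rectangular prism
l = 10 ft, w = 11 ft, h = 14 ft
Formula: V = l * w * h
V = 10 * 11 * 14
V = 110 * 14
V = 1540
1540 ft^3


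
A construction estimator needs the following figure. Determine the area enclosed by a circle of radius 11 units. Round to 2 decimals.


Shape: circle
Radius r = 11 units
Formula: A = pi * r^2
r^2 = 11^2 = 121
A = pi * 121
A = 380.13
380.13 units^2


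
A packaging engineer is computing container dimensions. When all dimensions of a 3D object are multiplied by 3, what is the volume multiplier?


Linear scale factor k = 3
Rule: under a linear scaling by k, volumes scale by k^3.
k^3 = 3 * 3 * 3
k^3 = 9 * 3
k^3 = 27
Volume scales by a factor of 27.
27 (dimensionless)


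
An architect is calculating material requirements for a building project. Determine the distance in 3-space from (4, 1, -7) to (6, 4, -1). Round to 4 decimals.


3D distance between two points
P1 = (4, 1, -7), P2 = (6, 4, -1)
Formula: d = sqrt((x2-x1)^2 + (y2-y1)^2 + (z2-z1)^2)
dx = 6 - 4 = 2
dy = 4 - 1 = 3
dz = -1 - -7 = 6
dx^2 + dy^2 + dz^2 = 4 + 9 + 36 = 49
d = sqrt(49)
d = 7.0
7 units


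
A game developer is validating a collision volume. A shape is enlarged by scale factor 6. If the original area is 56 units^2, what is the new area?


Linear scale factor k = 6
Original area = 56 units^2
Rule: under a linear scaling by k, areas scale by k^2.
k^2 = 6^2 = 36
New area = 56 * 36
New area = 2016
2016 units^2


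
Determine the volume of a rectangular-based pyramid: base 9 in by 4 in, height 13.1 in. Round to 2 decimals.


Shape: rectangular pyramid
Base: 9 in x 4 in, Height h = 13.1 in
Formula: V = (1/3) * base_area * h
base_area = 9 * 4 = 36
base_area * h = 36 * 13.1 = 471.6
V = 471.6 / 3
V = 157.2
157.2 in^3


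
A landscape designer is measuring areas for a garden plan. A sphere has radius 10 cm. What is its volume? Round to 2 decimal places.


Shape: sphere
Radius r = 10 cm
Formula: V = (4/3) * pi * r^3
r^3 = 1000
(4/3) * 1000 = 1333.333333
V = 1333.333333 * pi
V = 4188.79
4188.79 cm^3


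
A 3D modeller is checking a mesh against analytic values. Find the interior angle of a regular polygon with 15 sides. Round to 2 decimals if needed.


Shape: regular pentadecagon (15 sides)
Formula: interior angle = (n - 2) * 180 / n
(n - 2) = 13
(n - 2) * 180 = 2340
angle = 2340 / 15
angle = 156
156 degrees


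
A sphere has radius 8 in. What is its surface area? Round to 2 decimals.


Shape: sphere
Radius r = 8 in
Formula: SA = 4 * pi * r^2
r^2 = 64
SA = 4 * pi * 64
SA = 256 * pi
SA = 804.25
804.25 in^2


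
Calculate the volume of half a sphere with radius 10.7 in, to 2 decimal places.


Shape: hemisphere (half of a sphere)
Radius r = 10.7 in
Formula: V = (1/2) * (4/3) * pi * r^3 = (2/3) * pi * r^3
r^3 = 1225.043
(2/3) * 1225.043 = 816.695333
V = 816.695333 * pi
V = 2565.72
2565.72 in^3


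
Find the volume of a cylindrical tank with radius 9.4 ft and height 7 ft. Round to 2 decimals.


Shape: cylinder
Radius r = 9.4 ft, Height h = 7 ft
Formula: V = pi * r^2 * h
r^2 = 88.36
V = pi * 88.36 * 7
V = 618.52 * pi
V = 1943.14
1943.14 ft^3


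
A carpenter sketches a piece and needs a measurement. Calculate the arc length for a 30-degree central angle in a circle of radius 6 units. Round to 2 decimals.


Shape: circular arc
Radius r = 6 units, Angle = 30 degrees
Formula: L = (angle/360) * 2 * pi * r
2 * pi * r = 12 * pi
L = (30/360) * 12 * pi
L = 1 * pi
L = 3.14
3.14 units


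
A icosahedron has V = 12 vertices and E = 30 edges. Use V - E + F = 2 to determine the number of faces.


Polyhedron: icosahedron
Euler's formula for convex polyhedra: V - E + F = 2
Given: V = 12 vertices and E = 30 edges
Solve for F:
F = 2 + E - V = 2 + 30 - 12 = 20
20 faces


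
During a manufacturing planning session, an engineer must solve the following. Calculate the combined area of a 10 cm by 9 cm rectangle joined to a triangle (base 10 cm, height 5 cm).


Composite shape: rectangle + triangle
Rectangle area = 10 * 9 = 90
Triangle area = 0.5 * 10 * 5 = 25
Total = 90 + 25
Total = 115
115 cm^2


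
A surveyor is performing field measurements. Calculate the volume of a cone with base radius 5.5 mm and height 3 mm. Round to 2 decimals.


Shape: cone
Radius r = 5.5 mm, Height h = 3 mm
Formula: V = (1/3) * pi * r^2 * h
r^2 = 30.25
pi * r^2 * h = pi * 30.25 * 3 = 90.75 * pi
V = 90.75 * pi / 3
V = 95.03
95.03 mm^3


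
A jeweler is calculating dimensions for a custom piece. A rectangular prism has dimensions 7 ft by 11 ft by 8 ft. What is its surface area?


Shape: rectangular prism
l = 7 ft, w = 11 ft, h = 8 ft
Formula: SA = 2(lw + lh + wh)
lw = 77, lh = 56, wh = 88
lw + lh + wh = 221
SA = 2 * 221
SA = 442
442 ft^2


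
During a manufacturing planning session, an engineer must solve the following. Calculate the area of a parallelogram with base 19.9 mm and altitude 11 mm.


Shape: parallelogram
Base b = 19.9 mm, Height h = 11 mm
Formula: A = b * h
A = 19.9 * 11
A = 218.9
218.9 mm^2


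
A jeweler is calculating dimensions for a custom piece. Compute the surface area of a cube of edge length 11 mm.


Shape: cube
Side s = 11 mm
A cube has 6 square faces.
Formula: SA = 6 * s^2
s^2 = 121
SA = 6 * 121
SA = 726
726 mm^2


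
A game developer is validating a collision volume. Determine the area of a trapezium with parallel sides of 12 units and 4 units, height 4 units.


Shape: trapezoid
Parallel sides a = 12 units, b = 4 units; Height h = 4 units
Formula: A = (a + b) * h / 2
a + b = 12 + 4 = 16
A = 16 * 4 / 2
A = 64 / 2
A = 32
32 units^2


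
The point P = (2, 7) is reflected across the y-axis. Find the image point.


Transformation: reflection
Original point: (2, 7)
Rule for reflection over the y-axis: (x, y) -> (-x, y)
Apply: (2, 7) -> (-2, 7)
(-2, 7)


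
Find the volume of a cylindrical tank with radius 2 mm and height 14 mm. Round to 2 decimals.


Shape: cylinder
Radius r = 2 mm, Height h = 14 mm
Formula: V = pi * r^2 * h
r^2 = 4
V = pi * 4 * 14
V = 56 * pi
V = 175.93
175.93 mm^3


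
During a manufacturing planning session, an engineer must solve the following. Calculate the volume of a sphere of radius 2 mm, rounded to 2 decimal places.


Shape: sphere
Radius r = 2 mm
Formula: V = (4/3) * pi * r^3
r^3 = 8
(4/3) * 8 = 10.666667
V = 10.666667 * pi
V = 33.51
33.51 mm^3


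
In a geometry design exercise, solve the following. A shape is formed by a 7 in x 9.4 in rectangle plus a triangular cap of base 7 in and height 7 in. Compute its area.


Composite shape: rectangle + triangle
Rectangle area = 7 * 9.4 = 65.8
Triangle area = 0.5 * 7 * 7 = 24.5
Total = 65.8 + 24.5
Total = 90.3
90.3 in^2


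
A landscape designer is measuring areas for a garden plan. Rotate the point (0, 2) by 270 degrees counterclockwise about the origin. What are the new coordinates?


Transformation: rotation about the origin
Original point: (0, 2)
Rule for 270 deg counterclockwise: (x, y) -> (y, -x)
Apply: (0, 2) -> (2, 0)
(2, 0)


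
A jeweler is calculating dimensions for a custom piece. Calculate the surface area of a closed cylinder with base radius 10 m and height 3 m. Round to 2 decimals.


Shape: closed cylinder
Radius r = 10 m, Height h = 3 m
Formula: SA = 2*pi*r^2 + 2*pi*r*h = 2*pi*r*(r + h)
r + h = 13
2 * r * (r + h) = 2 * 10 * 13 = 260
SA = 260 * pi
SA = 816.81
816.81 m^2


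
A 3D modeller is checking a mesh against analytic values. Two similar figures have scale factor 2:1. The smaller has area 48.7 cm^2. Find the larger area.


Linear scale factor k = 2
Original area = 48.7 cm^2
Rule: under a linear scaling by k, areas scale by k^2.
k^2 = 2^2 = 4
New area = 48.7 * 4
New area = 194.8
194.8 cm^2


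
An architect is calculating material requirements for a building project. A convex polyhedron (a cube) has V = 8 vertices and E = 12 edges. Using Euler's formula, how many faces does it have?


Polyhedron: cube
Euler's formula for convex polyhedra: V - E + F = 2
Given: V = 8 vertices and E = 12 edges
Solve for F:
F = 2 + E - V = 2 + 12 - 8 = 6
6 faces
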